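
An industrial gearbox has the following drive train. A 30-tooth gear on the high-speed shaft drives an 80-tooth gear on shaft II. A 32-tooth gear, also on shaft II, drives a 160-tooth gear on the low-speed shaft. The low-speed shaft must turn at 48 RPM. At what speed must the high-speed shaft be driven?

640 RPM

Overall ratio R = 2.6667 × 5 = 13.333.
Required input speed = output speed × R = 48 × 13.333 = 640 RPM.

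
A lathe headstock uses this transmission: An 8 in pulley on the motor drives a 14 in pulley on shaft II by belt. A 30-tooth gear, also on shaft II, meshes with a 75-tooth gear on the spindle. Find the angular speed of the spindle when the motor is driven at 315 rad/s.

the motor → shaft II (belt, 14/8): 315 ÷ 1.75 = 180 rad/s
shaft II → the spindle (gear mesh, 75/30): 180 ÷ 2.5 = 72 rad/s

72 rad/s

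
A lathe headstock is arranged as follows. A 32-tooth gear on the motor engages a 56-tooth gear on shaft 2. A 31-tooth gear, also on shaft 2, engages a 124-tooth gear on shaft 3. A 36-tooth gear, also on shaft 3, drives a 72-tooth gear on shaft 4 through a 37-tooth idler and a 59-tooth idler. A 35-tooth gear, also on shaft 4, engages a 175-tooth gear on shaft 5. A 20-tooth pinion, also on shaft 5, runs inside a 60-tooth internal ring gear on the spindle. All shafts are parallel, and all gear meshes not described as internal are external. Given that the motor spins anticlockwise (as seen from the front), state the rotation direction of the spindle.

the motor → shaft 2: external mesh, 1 reversal → CW.
shaft 2 → shaft 3: external mesh, 1 reversal → CCW.
shaft 3 → shaft 4: driver → idler → idler → driven is 3 external meshes, 3 reversals → CW.
shaft 4 → shaft 5: external mesh, 1 reversal → CCW.
shaft 5 → the spindle: internal mesh, same direction → CCW.
6 reversals in total — an even number — so the spindle turns the same way as the motor.

anticlockwise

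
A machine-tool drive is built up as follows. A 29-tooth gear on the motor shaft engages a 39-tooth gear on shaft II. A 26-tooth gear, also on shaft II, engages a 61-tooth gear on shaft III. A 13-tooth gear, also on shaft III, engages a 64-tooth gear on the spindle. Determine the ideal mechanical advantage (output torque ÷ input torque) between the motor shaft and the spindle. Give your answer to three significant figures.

Each stage contributes driven/driver: gear mesh 39/29 = 1.3448, gear mesh 61/26 = 2.3462, gear mesh 64/13 = 4.9231.
Overall: 1.3448 × 2.3462 × 4.9231 = 15.533.

15.5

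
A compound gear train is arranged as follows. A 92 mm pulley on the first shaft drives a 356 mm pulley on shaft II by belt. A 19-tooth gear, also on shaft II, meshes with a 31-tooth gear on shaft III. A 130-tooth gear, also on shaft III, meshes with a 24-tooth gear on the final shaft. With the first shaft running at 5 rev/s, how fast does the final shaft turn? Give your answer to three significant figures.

4.29 rev/s

the first shaft → shaft II (belt, 356/92): 5 ÷ 3.8696 = 1.2921 rev/s
shaft II → shaft III (gear mesh, 31/19): 1.2921 ÷ 1.6316 = 0.79195 rev/s
shaft III → the final shaft (gear mesh, 24/130): 0.79195 ÷ 0.18462 = 4.2897 rev/s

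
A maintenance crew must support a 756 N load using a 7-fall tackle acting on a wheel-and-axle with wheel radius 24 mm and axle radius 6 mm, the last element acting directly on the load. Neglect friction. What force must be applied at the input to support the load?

Block-and-tackle MA = number of supporting rope parts = 7.
Wheel-and-axle MA = R/r = 24/6 = 4.
Combined ideal MA = 7 × 4 = 28.
Effort = load / MA = 756 / 28 = 27 N.

27 N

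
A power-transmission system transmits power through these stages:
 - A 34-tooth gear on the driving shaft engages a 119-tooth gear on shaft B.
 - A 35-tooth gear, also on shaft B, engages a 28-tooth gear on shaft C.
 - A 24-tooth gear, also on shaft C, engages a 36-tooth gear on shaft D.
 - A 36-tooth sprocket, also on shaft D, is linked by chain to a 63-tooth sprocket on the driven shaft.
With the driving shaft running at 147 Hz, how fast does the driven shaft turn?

20 Hz

Gear mesh: ratio = 119/34 = 3.5, so shaft B turns at 147 / 3.5 = 42 Hz.
Gear mesh: ratio = 28/35 = 0.8, so shaft C turns at 42 / 0.8 = 52.5 Hz.
Gear mesh: ratio = 36/24 = 1.5, so shaft D turns at 52.5 / 1.5 = 35 Hz.
Chain: ratio = 63/36 = 1.75, so the driven shaft turns at 35 / 1.75 = 20 Hz.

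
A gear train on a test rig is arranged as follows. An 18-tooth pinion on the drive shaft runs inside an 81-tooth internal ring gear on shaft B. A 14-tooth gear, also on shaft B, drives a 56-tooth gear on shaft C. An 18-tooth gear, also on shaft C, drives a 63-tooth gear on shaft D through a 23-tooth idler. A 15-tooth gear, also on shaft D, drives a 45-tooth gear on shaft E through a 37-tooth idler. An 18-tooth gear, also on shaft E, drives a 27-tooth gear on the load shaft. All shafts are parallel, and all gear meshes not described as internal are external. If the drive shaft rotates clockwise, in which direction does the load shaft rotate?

the drive shaft → shaft B: internal mesh, same direction → CW.
shaft B → shaft C: external mesh, 1 reversal → CCW.
shaft C → shaft D: driver → idler → driven is 2 external meshes, 2 reversals → CCW.
shaft D → shaft E: driver → idler → driven is 2 external meshes, 2 reversals → CCW.
shaft E → the load shaft: external mesh, 1 reversal → CW.
6 reversals in total — an even number — so the load shaft turns the same way as the drive shaft.

clockwise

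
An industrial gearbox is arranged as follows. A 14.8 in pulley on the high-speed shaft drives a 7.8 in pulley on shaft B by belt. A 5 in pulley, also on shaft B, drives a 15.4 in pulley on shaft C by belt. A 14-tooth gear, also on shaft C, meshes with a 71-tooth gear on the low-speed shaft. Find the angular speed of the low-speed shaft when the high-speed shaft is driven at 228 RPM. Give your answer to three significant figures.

Belt: ratio = 7.8/14.8 = 0.52703, so shaft B turns at 228 / 0.52703 = 432.62 RPM.
Belt: ratio = 15.4/5 = 3.08, so shaft C turns at 432.62 / 3.08 = 140.46 RPM.
Gear mesh: ratio = 71/14 = 5.0714, so the low-speed shaft turns at 140.46 / 5.0714 = 27.696 RPM.

27.7 RPM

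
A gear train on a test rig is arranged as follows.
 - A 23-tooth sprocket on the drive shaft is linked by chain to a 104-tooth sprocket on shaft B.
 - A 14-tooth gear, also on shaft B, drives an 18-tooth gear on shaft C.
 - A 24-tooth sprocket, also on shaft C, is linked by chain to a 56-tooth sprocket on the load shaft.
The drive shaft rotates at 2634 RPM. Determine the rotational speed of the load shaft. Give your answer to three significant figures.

the drive shaft → shaft B (chain, 104/23): 2634 ÷ 4.5217 = 582.52 RPM
shaft B → shaft C (gear mesh, 18/14): 582.52 ÷ 1.2857 = 453.07 RPM
shaft C → the load shaft (chain, 56/24): 453.07 ÷ 2.3333 = 194.17 RPM

194 RPM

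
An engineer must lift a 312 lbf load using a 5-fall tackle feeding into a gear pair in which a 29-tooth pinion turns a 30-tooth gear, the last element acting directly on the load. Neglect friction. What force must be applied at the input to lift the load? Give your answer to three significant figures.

Block-and-tackle MA = number of supporting rope parts = 5.
Gear pair MA = 30/29 = 1.0345.
Combined ideal MA = 5 × 1.0345 = 5.1724.
Effort = load / MA = 312 / 5.1724 = 60.32 lbf.

60.3 lbf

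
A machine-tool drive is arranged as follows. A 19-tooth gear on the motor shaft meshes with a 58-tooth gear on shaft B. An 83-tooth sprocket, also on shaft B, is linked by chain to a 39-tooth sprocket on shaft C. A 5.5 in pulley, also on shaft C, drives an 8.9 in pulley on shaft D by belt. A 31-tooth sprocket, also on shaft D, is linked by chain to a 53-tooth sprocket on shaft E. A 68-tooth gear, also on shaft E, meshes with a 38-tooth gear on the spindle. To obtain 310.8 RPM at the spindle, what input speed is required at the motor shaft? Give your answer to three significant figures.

Overall ratio R = 3.0526 × 0.46988 × 1.6182 × 1.7097 × 0.55882 = 2.2176.
Required input speed = output speed × R = 310.8 × 2.2176 = 689.22 RPM.

689 RPM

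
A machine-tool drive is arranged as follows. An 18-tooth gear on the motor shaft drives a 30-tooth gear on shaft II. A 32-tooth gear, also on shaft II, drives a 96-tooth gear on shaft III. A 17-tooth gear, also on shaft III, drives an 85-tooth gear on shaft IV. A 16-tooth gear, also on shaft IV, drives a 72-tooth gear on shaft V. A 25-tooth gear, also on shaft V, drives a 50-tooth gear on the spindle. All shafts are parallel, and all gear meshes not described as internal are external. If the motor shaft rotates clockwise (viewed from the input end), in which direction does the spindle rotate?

the motor shaft → shaft II: external mesh, 1 reversal → CCW.
shaft II → shaft III: external mesh, 1 reversal → CW.
shaft III → shaft IV: external mesh, 1 reversal → CCW.
shaft IV → shaft V: external mesh, 1 reversal → CW.
shaft V → the spindle: external mesh, 1 reversal → CCW.
5 reversals in total — an odd number — so the spindle turns opposite to the motor shaft.

counterclockwise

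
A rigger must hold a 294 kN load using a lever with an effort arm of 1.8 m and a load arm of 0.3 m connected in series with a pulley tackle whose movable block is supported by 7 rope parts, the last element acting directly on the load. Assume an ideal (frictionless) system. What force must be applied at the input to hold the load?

7 kN

Lever MA = effort arm / load arm = 1.8/0.3 = 6.
Block-and-tackle MA = number of supporting rope parts = 7.
Combined ideal MA = 6 × 7 = 42.
Effort = load / MA = 294 / 42 = 7 kN.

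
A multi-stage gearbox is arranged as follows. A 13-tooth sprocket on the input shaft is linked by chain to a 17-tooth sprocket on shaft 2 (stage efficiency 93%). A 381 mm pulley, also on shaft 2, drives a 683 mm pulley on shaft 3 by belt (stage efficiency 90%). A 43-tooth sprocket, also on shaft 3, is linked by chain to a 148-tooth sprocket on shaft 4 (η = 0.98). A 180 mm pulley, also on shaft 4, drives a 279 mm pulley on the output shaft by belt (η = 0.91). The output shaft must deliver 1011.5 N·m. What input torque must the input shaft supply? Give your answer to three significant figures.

108 N·m

Overall ratio R = 1.3077 × 1.7927 × 3.4419 × 1.55 = 12.506; overall efficiency η = 0.93 × 0.90 × 0.98 × 0.91 = 0.7464.
Input torque = output torque / (R × η) = 1011.5 / (12.506 × 0.7464) = 108.35 N·m.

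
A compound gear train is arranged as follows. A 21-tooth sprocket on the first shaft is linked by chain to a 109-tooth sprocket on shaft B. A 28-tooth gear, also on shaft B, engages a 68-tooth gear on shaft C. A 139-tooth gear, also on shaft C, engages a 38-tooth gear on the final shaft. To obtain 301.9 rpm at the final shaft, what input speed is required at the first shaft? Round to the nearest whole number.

1040 rpm

Overall ratio R = 5.1905 × 2.4286 × 0.27338 = 3.4461.
Required input speed = output speed × R = 301.9 × 3.4461 = 1040.4 rpm.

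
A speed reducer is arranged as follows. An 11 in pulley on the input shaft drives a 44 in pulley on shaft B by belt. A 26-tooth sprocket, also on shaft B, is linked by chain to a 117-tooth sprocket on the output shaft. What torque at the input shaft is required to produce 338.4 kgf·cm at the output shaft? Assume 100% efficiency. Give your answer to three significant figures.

Overall ratio R = 4 × 4.5 = 18.
Input torque = output torque / R = 338.4 / 18 = 18.8 kgf·cm.

18.8 kgf·cm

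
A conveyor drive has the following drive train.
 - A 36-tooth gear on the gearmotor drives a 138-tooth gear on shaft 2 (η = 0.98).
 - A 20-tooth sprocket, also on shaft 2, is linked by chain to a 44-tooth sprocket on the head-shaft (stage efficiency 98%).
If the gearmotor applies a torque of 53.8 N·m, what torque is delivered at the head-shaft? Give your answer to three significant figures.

436 N·m

After the gear mesh (138/36): 53.8 × 3.8333 × 0.98 = 202.11 N·m
After the chain (44/20): 202.11 × 2.2 × 0.98 = 435.75 N·m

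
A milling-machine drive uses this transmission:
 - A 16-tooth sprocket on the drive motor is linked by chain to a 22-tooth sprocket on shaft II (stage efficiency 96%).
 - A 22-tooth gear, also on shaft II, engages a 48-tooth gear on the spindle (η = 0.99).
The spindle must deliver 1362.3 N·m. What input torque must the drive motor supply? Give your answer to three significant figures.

Overall ratio R = 1.375 × 2.1818 = 3; overall efficiency η = 0.96 × 0.99 = 0.9504.
Input torque = output torque / (R × η) = 1362.3 / (3 × 0.9504) = 477.8 N·m.

478 N·m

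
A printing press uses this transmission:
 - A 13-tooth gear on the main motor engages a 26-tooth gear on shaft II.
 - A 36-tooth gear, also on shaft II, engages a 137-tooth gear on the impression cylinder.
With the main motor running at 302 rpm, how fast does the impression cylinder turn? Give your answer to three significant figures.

39.7 rpm

the main motor → shaft II (gear mesh, 26/13): 302 ÷ 2 = 151 rpm
shaft II → the impression cylinder (gear mesh, 137/36): 151 ÷ 3.8056 = 39.679 rpm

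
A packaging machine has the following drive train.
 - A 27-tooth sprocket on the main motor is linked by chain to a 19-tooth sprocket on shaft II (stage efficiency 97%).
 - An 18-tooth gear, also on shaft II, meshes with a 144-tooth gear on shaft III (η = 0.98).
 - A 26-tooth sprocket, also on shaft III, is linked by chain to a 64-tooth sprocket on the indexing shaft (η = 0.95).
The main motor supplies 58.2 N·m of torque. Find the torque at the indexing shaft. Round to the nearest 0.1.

Chain: ratio = 19/27 = 0.7037; torque at shaft II = 58.2 × 0.7037 × 0.97 = 39.727 N·m.
Gear mesh: ratio = 144/18 = 8; torque at shaft III = 39.727 × 8 × 0.98 = 311.46 N·m.
Chain: ratio = 64/26 = 2.4615; torque at the indexing shaft = 311.46 × 2.4615 × 0.95 = 728.33 N·m.

728.3 N·m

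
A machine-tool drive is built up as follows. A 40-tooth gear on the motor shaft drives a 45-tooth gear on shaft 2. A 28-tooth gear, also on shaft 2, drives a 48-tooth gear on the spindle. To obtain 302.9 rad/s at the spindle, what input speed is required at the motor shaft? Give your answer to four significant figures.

Overall ratio R = 1.125 × 1.7143 = 1.9286.
Required input speed = output speed × R = 302.9 × 1.9286 = 584.16 rad/s.

584.2 rad/s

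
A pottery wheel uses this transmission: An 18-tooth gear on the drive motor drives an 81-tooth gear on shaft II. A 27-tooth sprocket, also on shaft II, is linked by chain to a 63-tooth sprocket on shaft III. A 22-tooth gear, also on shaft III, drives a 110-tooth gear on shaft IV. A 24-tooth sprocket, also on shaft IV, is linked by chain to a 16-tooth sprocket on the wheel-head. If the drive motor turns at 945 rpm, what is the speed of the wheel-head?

27 rpm

Gear mesh: ratio = 81/18 = 4.5, so shaft II turns at 945 / 4.5 = 210 rpm.
Chain: ratio = 63/27 = 2.3333, so shaft III turns at 210 / 2.3333 = 90 rpm.
Gear mesh: ratio = 110/22 = 5, so shaft IV turns at 90 / 5 = 18 rpm.
Chain: ratio = 16/24 = 0.66667, so the wheel-head turns at 18 / 0.66667 = 27 rpm.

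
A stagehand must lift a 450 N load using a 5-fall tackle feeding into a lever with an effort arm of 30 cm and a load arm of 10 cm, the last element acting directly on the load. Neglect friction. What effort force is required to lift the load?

30 N

Block-and-tackle MA = number of supporting rope parts = 5.
Lever MA = effort arm / load arm = 30/10 = 3.
Combined ideal MA = 5 × 3 = 15.
Effort = load / MA = 450 / 15 = 30 N.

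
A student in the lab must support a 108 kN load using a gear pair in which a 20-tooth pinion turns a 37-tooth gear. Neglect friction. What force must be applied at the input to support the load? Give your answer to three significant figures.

58.4 kN

Gear pair MA = 37/20 = 1.85.
Effort = load / MA = 108 / 1.85 = 58.378 kN.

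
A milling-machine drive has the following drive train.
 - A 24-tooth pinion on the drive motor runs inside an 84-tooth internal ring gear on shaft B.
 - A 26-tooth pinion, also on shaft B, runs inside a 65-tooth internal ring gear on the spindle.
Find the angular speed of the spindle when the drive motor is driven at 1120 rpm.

internal gear 84/24 = 3.5 → 1120/3.5 = 320 rpm
internal gear 65/26 = 2.5 → 320/2.5 = 128 rpm

128 rpm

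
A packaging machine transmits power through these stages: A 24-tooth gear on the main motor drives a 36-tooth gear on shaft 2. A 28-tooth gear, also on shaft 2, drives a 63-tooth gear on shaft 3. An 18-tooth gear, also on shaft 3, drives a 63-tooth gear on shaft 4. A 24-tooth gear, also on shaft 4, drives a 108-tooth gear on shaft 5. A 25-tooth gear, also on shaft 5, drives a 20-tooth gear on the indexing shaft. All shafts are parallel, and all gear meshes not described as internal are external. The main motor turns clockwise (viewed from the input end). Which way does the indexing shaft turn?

the main motor → shaft 2: external mesh, 1 reversal → CCW.
shaft 2 → shaft 3: external mesh, 1 reversal → CW.
shaft 3 → shaft 4: external mesh, 1 reversal → CCW.
shaft 4 → shaft 5: external mesh, 1 reversal → CW.
shaft 5 → the indexing shaft: external mesh, 1 reversal → CCW.
5 reversals in total — an odd number — so the indexing shaft turns opposite to the main motor.

counterclockwise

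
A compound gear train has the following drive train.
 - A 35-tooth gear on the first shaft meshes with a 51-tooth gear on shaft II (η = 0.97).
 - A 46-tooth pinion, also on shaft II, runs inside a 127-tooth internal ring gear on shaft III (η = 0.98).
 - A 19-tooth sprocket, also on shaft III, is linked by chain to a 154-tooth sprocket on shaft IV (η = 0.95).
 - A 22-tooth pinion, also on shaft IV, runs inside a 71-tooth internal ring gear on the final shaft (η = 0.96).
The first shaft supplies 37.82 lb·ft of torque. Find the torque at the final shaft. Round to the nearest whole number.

gear mesh 51/35 = 1.4571 → τ = 37.82·1.4571·0.97 = 53.456 lb·ft
internal gear 127/46 = 2.7609 → τ = 53.456·2.7609·0.98 = 144.63 lb·ft
chain 154/19 = 8.1053 → τ = 144.63·8.1053·0.95 = 1113.7 lb·ft
internal gear 71/22 = 3.2273 → τ = 1113.7·3.2273·0.96 = 3450.4 lb·ft

3450 lb·ft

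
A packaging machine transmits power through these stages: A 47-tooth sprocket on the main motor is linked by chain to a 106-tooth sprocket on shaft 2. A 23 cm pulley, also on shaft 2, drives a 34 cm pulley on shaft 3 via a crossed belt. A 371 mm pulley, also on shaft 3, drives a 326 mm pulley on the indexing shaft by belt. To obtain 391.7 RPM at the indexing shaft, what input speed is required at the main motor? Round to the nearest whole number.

Overall ratio R = 2.2553 × 1.4783 × 0.87871 = 2.9296.
Required input speed = output speed × R = 391.7 × 2.9296 = 1147.5 RPM.

1148 RPM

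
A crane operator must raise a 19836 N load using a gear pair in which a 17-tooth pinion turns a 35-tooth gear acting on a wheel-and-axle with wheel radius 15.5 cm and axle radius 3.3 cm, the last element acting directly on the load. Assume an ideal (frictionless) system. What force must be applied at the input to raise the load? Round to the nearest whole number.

Gear pair MA = 35/17 = 2.0588.
Wheel-and-axle MA = R/r = 15.5/3.3 = 4.697.
Combined ideal MA = 2.0588 × 4.697 = 9.6702.
Effort = load / MA = 19836 / 9.6702 = 2051.2 N.

2051 N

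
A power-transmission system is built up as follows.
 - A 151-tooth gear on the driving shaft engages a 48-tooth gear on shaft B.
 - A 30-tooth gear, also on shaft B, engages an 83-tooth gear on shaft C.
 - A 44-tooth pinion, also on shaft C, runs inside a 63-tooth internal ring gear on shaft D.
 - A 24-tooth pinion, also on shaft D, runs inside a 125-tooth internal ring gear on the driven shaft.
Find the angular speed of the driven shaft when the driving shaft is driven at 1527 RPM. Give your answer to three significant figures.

Gear mesh: ratio = 48/151 = 0.31788, so shaft B turns at 1527 / 0.31788 = 4803.7 RPM.
Gear mesh: ratio = 83/30 = 2.7667, so shaft C turns at 4803.7 / 2.7667 = 1736.3 RPM.
Internal gear: ratio = 63/44 = 1.4318, so shaft D turns at 1736.3 / 1.4318 = 1212.6 RPM.
Internal gear: ratio = 125/24 = 5.2083, so the driven shaft turns at 1212.6 / 5.2083 = 232.83 RPM.

233 RPM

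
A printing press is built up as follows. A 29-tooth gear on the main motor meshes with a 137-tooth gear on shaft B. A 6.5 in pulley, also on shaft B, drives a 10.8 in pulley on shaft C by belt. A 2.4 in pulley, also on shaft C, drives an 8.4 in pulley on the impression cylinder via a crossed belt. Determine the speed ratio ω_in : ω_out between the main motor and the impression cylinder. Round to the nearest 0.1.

Each stage contributes driven/driver: gear mesh 137/29 = 4.7241, belt 10.8/6.5 = 1.6615, belt 8.4/2.4 = 3.5.
Overall: 4.7241 × 1.6615 × 3.5 = 27.473.

27.5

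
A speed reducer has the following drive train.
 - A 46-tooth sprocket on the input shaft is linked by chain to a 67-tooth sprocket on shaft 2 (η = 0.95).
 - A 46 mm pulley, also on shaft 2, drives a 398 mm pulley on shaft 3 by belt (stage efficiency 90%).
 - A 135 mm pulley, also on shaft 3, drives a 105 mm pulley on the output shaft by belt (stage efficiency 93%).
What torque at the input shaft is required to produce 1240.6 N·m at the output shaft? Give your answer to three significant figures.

Overall ratio R = 1.4565 × 8.6522 × 0.77778 = 9.8016; overall efficiency η = 0.95 × 0.90 × 0.93 = 0.7952.
Input torque = output torque / (R × η) = 1240.6 / (9.8016 × 0.7952) = 159.18 N·m.

159 N·m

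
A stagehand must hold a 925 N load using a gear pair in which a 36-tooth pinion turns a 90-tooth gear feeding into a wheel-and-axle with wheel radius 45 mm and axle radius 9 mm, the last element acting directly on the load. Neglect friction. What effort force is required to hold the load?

Gear pair MA = 90/36 = 2.5.
Wheel-and-axle MA = R/r = 45/9 = 5.
Combined ideal MA = 2.5 × 5 = 12.5.
Effort = load / MA = 925 / 12.5 = 74 N.

74 N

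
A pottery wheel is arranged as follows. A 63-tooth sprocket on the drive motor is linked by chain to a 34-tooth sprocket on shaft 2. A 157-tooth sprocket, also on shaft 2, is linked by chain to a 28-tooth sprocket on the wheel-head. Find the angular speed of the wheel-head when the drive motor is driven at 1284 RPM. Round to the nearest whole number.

13340 RPM

chain 34/63 = 0.53968 → 1284/0.53968 = 2379.2 RPM
chain 28/157 = 0.17834 → 2379.2/0.17834 = 13340 RPM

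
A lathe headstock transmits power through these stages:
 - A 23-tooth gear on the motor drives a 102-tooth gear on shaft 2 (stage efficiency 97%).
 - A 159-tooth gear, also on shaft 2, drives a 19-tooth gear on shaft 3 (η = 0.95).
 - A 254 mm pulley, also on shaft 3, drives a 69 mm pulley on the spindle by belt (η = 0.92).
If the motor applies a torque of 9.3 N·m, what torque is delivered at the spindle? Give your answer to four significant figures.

Gear mesh: ratio = 102/23 = 4.4348; torque at shaft 2 = 9.3 × 4.4348 × 0.97 = 40.006 N·m.
Gear mesh: ratio = 19/159 = 0.1195; torque at shaft 3 = 40.006 × 0.1195 × 0.95 = 4.5416 N·m.
Belt: ratio = 69/254 = 0.27165; torque at the spindle = 4.5416 × 0.27165 × 0.92 = 1.135 N·m.

1.135 N·m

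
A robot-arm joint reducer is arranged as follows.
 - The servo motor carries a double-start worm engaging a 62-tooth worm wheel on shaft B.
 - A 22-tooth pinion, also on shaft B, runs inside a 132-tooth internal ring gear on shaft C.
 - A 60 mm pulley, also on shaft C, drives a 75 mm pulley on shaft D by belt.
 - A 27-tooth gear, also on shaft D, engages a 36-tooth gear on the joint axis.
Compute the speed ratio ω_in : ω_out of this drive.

310

Each stage contributes driven/driver: worm 62/2 = 31, internal gear 132/22 = 6, belt 75/60 = 1.25, gear mesh 36/27 = 1.3333.
Overall: 31 × 6 × 1.25 × 1.3333 = 310.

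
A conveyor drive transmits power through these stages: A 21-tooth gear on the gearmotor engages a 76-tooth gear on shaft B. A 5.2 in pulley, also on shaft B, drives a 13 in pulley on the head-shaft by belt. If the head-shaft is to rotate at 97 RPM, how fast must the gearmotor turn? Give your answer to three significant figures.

Overall ratio R = 3.619 × 2.5 = 9.0476.
Required input speed = output speed × R = 97 × 9.0476 = 877.62 RPM.

878 RPM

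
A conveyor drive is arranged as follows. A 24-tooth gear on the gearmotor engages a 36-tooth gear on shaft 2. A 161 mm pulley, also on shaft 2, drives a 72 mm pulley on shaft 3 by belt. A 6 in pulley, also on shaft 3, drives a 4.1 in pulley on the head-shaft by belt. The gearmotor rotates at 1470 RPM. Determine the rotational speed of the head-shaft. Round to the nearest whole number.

Gear mesh: ratio = 36/24 = 1.5, so shaft 2 turns at 1470 / 1.5 = 980 RPM.
Belt: ratio = 72/161 = 0.4472, so shaft 3 turns at 980 / 0.4472 = 2191.4 RPM.
Belt: ratio = 4.1/6 = 0.68333, so the head-shaft turns at 2191.4 / 0.68333 = 3206.9 RPM.

3207 RPM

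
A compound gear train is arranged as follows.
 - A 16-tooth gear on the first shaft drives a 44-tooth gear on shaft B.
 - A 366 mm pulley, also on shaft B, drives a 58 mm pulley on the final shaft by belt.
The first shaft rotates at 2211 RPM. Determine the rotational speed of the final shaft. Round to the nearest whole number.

the first shaft → shaft B (gear mesh, 44/16): 2211 ÷ 2.75 = 804 RPM
shaft B → the final shaft (belt, 58/366): 804 ÷ 0.15847 = 5073.5 RPM

5074 RPM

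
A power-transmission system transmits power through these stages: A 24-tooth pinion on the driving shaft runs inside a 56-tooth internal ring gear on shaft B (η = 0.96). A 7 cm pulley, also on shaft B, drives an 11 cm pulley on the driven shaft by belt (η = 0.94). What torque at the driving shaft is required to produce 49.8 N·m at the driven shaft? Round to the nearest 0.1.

15.1 N·m

Overall ratio R = 2.3333 × 1.5714 = 3.6667; overall efficiency η = 0.96 × 0.94 = 0.9024.
Input torque = output torque / (R × η) = 49.8 / (3.6667 × 0.9024) = 15.051 N·m.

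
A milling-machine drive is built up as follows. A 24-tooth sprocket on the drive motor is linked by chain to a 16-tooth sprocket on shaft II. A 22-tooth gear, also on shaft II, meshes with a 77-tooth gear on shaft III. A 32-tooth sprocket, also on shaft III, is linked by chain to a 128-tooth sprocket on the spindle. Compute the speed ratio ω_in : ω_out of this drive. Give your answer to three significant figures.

9.33

Each stage contributes driven/driver: chain 16/24 = 0.66667, gear mesh 77/22 = 3.5, chain 128/32 = 4.
Overall: 0.66667 × 3.5 × 4 = 9.3333.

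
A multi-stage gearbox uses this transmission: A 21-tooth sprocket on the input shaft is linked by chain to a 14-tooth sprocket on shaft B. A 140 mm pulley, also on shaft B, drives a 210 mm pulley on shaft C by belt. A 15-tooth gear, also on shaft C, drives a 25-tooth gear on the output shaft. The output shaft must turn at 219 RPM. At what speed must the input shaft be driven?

Overall ratio R = 0.66667 × 1.5 × 1.6667 = 1.6667.
Required input speed = output speed × R = 219 × 1.6667 = 365 RPM.

365 RPM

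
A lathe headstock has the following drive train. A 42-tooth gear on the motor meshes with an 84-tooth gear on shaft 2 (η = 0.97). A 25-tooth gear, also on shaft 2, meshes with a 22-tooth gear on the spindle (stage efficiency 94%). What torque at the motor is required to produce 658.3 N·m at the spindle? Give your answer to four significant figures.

410.2 N·m

Overall ratio R = 2 × 0.88 = 1.76; overall efficiency η = 0.97 × 0.94 = 0.9118.
Input torque = output torque / (R × η) = 658.3 / (1.76 × 0.9118) = 410.22 N·m.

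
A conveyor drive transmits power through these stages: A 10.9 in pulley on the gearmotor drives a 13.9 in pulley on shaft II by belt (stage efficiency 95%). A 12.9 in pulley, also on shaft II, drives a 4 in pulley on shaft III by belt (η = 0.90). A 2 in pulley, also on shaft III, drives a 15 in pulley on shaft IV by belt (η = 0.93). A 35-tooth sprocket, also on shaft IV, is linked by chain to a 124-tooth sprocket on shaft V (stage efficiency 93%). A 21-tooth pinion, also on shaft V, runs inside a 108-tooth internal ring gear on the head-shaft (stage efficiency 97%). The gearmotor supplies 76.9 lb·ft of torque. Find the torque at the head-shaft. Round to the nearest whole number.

2981 lb·ft

belt 13.9/10.9 = 1.2752 → τ = 76.9·1.2752·0.95 = 93.162 lb·ft
belt 4/12.9 = 0.31008 → τ = 93.162·0.31008·0.90 = 25.999 lb·ft
belt 15/2 = 7.5 → τ = 25.999·7.5·0.93 = 181.34 lb·ft
chain 124/35 = 3.5429 → τ = 181.34·3.5429·0.93 = 597.49 lb·ft
internal gear 108/21 = 5.1429 → τ = 597.49·5.1429·0.97 = 2980.6 lb·ft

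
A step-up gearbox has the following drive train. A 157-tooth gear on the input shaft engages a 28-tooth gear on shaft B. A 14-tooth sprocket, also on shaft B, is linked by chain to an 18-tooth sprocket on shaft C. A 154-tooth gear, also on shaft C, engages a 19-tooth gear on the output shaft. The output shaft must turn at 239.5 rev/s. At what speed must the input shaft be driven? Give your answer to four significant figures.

Overall ratio R = 0.17834 × 1.2857 × 0.12338 = 0.02829.
Required input speed = output speed × R = 239.5 × 0.02829 = 6.7755 rev/s.

6.775 rev/s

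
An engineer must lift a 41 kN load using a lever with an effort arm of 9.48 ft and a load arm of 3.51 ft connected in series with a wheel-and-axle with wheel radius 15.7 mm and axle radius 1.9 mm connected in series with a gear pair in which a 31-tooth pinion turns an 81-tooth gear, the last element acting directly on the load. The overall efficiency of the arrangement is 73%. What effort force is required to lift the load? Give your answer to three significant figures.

0.963 kN

Lever MA = effort arm / load arm = 9.48/3.51 = 2.7009.
Wheel-and-axle MA = R/r = 15.7/1.9 = 8.2632.
Gear pair MA = 81/31 = 2.6129.
Combined ideal MA = 2.7009 × 8.2632 × 2.6129 = 58.314.
Actual MA = 58.314 × 0.73 = 42.569.
Effort = load / actual MA = 41 / 42.569 = 0.96314 kN.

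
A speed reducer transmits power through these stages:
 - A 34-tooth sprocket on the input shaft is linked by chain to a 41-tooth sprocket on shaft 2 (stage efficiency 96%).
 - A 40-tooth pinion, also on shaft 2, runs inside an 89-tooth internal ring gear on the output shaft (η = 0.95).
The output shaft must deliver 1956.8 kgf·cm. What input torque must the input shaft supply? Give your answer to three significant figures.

Overall ratio R = 1.2059 × 2.225 = 2.6831; overall efficiency η = 0.96 × 0.95 = 0.9120.
Input torque = output torque / (R × η) = 1956.8 / (2.6831 × 0.9120) = 799.68 kgf·cm.

800 kgf·cm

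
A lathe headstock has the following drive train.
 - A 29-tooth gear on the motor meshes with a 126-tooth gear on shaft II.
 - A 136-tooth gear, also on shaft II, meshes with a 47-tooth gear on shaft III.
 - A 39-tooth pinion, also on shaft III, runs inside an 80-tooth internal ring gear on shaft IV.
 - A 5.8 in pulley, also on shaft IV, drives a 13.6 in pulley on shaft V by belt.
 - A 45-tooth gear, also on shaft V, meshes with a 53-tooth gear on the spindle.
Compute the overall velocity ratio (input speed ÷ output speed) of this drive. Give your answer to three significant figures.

8.51

Each stage contributes driven/driver: gear mesh 126/29 = 4.3448, gear mesh 47/136 = 0.34559, internal gear 80/39 = 2.0513, belt 13.6/5.8 = 2.3448, gear mesh 53/45 = 1.1778.
Overall: 4.3448 × 0.34559 × 2.0513 × 2.3448 × 1.1778 = 8.5061.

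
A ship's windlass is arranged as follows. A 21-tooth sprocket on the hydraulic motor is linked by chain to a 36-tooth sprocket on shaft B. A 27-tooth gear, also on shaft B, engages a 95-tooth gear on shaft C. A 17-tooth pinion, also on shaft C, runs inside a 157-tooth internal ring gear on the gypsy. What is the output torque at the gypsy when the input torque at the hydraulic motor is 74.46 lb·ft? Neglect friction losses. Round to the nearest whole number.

4148 lb·ft

chain 36/21 = 1.7143 → τ = 74.46·1.7143 = 127.65 lb·ft
gear mesh 95/27 = 3.5185 → τ = 127.65·3.5185 = 449.12 lb·ft
internal gear 157/17 = 9.2353 → τ = 449.12·9.2353 = 4147.8 lb·ft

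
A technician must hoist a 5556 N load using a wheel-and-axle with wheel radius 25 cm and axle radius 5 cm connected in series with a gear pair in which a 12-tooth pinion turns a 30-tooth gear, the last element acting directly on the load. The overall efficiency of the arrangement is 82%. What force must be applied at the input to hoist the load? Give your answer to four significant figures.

542.0 N

Wheel-and-axle MA = R/r = 25/5 = 5.
Gear pair MA = 30/12 = 2.5.
Combined ideal MA = 5 × 2.5 = 12.5.
Actual MA = 12.5 × 0.82 = 10.25.
Effort = load / actual MA = 5556 / 10.25 = 542.05 N.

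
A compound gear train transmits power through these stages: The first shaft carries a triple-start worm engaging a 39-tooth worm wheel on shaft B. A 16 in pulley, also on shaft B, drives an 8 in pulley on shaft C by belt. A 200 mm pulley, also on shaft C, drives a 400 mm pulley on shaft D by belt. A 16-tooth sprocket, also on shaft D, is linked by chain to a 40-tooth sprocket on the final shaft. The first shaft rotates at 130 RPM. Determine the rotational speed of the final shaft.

worm 39/3 = 13 → 130/13 = 10 RPM
belt 8/16 = 0.5 → 10/0.5 = 20 RPM
belt 400/200 = 2 → 20/2 = 10 RPM
chain 40/16 = 2.5 → 10/2.5 = 4 RPM

4 RPM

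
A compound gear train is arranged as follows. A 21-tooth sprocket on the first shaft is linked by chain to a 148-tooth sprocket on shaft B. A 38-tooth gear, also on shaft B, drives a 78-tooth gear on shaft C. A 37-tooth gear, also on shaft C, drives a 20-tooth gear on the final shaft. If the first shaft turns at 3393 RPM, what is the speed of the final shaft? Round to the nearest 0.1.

chain 148/21 = 7.0476 → 3393/7.0476 = 481.44 RPM
gear mesh 78/38 = 2.0526 → 481.44/2.0526 = 234.55 RPM
gear mesh 20/37 = 0.54054 → 234.55/0.54054 = 433.91 RPM

433.9 RPM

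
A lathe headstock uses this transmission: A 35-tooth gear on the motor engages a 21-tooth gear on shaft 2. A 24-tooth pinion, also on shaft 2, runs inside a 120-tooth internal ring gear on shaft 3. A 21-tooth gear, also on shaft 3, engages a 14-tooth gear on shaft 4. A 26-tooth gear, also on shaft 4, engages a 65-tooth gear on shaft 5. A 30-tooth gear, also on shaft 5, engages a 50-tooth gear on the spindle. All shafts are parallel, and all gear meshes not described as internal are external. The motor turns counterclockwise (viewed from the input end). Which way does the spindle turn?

the motor → shaft 2: external mesh, 1 reversal → CW.
shaft 2 → shaft 3: internal mesh, same direction → CW.
shaft 3 → shaft 4: external mesh, 1 reversal → CCW.
shaft 4 → shaft 5: external mesh, 1 reversal → CW.
shaft 5 → the spindle: external mesh, 1 reversal → CCW.
4 reversals in total — an even number — so the spindle turns the same way as the motor.

counterclockwise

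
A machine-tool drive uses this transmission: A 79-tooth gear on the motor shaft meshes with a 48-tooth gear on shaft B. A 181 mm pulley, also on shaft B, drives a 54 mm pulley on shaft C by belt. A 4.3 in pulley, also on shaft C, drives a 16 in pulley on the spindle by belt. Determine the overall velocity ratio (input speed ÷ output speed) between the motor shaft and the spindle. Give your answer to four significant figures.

0.6745

Each stage contributes driven/driver: gear mesh 48/79 = 0.60759, belt 54/181 = 0.29834, belt 16/4.3 = 3.7209.
Overall: 0.60759 × 0.29834 × 3.7209 = 0.6745.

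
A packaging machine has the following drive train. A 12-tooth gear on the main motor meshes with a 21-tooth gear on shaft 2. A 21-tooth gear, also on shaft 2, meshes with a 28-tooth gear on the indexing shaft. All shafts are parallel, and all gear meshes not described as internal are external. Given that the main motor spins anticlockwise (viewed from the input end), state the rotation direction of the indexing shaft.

anticlockwise

the main motor → shaft 2: external mesh, 1 reversal → CW.
shaft 2 → the indexing shaft: external mesh, 1 reversal → CCW.
2 reversals in total — an even number — so the indexing shaft turns the same way as the main motor.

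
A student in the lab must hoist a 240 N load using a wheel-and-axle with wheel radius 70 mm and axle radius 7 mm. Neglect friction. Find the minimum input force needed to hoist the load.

Wheel-and-axle MA = R/r = 70/7 = 10.
Effort = load / MA = 240 / 10 = 24 N.

24 N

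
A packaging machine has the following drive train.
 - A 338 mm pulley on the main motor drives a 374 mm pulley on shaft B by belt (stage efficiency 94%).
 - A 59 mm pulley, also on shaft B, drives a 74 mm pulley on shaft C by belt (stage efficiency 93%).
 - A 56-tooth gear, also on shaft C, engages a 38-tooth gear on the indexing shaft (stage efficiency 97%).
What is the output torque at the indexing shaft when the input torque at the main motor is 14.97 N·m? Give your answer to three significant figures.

12.0 N·m

belt 374/338 = 1.1065 → τ = 14.97·1.1065·0.94 = 15.571 N·m
belt 74/59 = 1.2542 → τ = 15.571·1.2542·0.93 = 18.162 N·m
gear mesh 38/56 = 0.67857 → τ = 18.162·0.67857·0.97 = 11.955 N·m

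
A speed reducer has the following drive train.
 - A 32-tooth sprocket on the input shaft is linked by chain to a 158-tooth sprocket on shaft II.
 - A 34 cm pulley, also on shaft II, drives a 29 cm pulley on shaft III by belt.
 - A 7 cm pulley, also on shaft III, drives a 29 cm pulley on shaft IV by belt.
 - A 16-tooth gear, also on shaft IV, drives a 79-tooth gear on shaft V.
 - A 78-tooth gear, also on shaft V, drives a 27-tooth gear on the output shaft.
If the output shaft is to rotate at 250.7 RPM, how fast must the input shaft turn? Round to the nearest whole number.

7476 RPM

Overall ratio R = 4.9375 × 0.85294 × 4.1429 × 4.9375 × 0.34615 = 29.82.
Required input speed = output speed × R = 250.7 × 29.82 = 7475.8 RPM.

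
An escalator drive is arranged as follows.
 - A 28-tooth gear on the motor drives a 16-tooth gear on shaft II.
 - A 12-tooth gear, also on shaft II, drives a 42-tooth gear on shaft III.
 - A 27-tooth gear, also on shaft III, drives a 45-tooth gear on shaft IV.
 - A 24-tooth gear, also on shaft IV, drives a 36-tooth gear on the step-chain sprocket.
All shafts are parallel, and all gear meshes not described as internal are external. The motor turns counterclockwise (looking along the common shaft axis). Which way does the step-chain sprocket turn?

the motor → shaft II: external mesh, 1 reversal → CW.
shaft II → shaft III: external mesh, 1 reversal → CCW.
shaft III → shaft IV: external mesh, 1 reversal → CW.
shaft IV → the step-chain sprocket: external mesh, 1 reversal → CCW.
4 reversals in total — an even number — so the step-chain sprocket turns the same way as the motor.

counterclockwise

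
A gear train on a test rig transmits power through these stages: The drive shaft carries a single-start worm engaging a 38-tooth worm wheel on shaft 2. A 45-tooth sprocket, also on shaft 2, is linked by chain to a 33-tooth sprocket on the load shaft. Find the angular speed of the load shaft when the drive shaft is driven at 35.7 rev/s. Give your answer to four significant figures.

1.281 rev/s

the drive shaft → shaft 2 (worm, 38/1): 35.7 ÷ 38 = 0.93947 rev/s
shaft 2 → the load shaft (chain, 33/45): 0.93947 ÷ 0.73333 = 1.2811 rev/s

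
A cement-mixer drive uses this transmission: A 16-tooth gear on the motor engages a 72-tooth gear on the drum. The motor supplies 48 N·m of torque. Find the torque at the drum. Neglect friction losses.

After the gear mesh (72/16): 48 × 4.5 = 216 N·m

216 N·m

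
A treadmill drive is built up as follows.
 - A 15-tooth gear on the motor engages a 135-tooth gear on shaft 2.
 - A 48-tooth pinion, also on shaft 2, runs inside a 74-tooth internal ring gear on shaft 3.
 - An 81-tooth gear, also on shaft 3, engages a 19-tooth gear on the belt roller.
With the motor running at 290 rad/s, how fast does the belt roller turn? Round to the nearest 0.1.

89.1 rad/s

Gear mesh: ratio = 135/15 = 9, so shaft 2 turns at 290 / 9 = 32.222 rad/s.
Internal gear: ratio = 74/48 = 1.5417, so shaft 3 turns at 32.222 / 1.5417 = 20.901 rad/s.
Gear mesh: ratio = 19/81 = 0.23457, so the belt roller turns at 20.901 / 0.23457 = 89.104 rad/s.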